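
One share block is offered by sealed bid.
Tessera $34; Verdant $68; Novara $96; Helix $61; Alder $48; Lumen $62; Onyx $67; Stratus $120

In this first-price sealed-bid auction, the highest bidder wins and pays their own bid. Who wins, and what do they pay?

First-price sealed-bid auction: the highest bidder wins and pays their own bid.
Bids ranked: 120 (Stratus) > 96 (Novara) > 68 (Verdant) > 67 (Onyx) > 62 (Lumen) > 61 (Helix) > …
Stratus has the highest bid and pays exactly that: $120.

Stratus pays $120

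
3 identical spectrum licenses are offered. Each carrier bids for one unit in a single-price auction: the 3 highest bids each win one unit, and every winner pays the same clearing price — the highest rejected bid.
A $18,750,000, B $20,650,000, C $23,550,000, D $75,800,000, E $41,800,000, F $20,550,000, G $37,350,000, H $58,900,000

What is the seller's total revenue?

Total revenue: $112,050,000

Ordering the bids: 75,800,000 (D), 58,900,000 (H), 41,800,000 (E), 37,350,000 (G), 23,550,000 (C), …
Winners (3 units): D, H, E.
Highest unsuccessful bid: $37,350,000 → clearing price.
Total revenue = 3 × $37,350,000 = $112,050,000.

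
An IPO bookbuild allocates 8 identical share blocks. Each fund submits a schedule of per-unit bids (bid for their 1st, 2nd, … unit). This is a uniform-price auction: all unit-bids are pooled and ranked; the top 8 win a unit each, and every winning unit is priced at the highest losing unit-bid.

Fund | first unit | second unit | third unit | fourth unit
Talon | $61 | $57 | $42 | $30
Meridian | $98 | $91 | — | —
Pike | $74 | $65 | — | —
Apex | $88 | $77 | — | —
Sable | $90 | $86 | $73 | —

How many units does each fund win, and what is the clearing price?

Pooled unit-bids ranked (top 8): 98 (Meridian-1), 91 (Meridian-2), 90 (Sable-1), 88 (Apex-1), 86 (Sable-2), 77 (Apex-2), 74 (Pike-1), 73 (Sable-3)
Highest rejected unit-bid = $65.
Allocation: Apex 2, Meridian 2, Pike 1, Sable 3.

Apex 2, Meridian 2, Pike 1, Sable 3; clearing price $65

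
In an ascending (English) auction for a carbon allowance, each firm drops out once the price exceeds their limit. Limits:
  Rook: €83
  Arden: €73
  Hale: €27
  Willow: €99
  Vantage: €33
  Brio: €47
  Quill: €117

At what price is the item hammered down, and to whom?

Quill wins at €99

Ascending (English) auction: the price rises until one bidder remains; the winner pays the price at which the last rival dropped out.
Limits ranked: 117 (Quill) > 99 (Willow) > 83 (Rook) > 73 (Arden) > 47 (Brio) > 33 (Vantage) > …
Once the price passes €99, only Quill is left; the hammer falls at Willow's limit of €99.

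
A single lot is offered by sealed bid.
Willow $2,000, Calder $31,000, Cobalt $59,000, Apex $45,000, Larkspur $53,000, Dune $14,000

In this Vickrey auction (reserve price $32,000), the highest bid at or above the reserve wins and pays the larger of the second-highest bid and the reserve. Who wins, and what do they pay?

Cobalt pays $53,000

Bids ranked: 59,000 (Cobalt) > 53,000 (Larkspur) > 45,000 (Apex) > 31,000 (Calder) > 14,000 (Dune) > 2,000 (Willow)
Highest eligible bid: Cobalt at $59,000.
max(second-highest $53,000, reserve $32,000) = $53,000; the reserve does not bind.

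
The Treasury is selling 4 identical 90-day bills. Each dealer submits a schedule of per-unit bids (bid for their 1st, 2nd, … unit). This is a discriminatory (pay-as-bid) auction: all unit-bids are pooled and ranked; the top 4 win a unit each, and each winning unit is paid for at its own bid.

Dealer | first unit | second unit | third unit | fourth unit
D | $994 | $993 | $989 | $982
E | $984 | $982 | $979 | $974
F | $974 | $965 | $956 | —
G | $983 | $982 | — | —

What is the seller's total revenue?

Merging the schedules and taking the best 4: 994 (D-1), 993 (D-2), 989 (D-3), 984 (E-1)
Next rejected bid: $983 (not a price — pay-as-bid).
Each winning unit pays its own bid.
Revenue = 994 + 993 + 989 + 984 = $3,960.

Total revenue: $3,960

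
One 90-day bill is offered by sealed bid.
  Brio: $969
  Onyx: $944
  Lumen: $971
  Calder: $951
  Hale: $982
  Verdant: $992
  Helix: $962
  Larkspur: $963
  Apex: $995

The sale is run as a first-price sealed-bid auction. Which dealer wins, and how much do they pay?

Rule: the highest bidder wins and pays their own bid.
Bids ranked: 995 (Apex) > 992 (Verdant) > 982 (Hale) > 971 (Lumen) > 969 (Brio) > 963 (Larkspur) > …
Apex is highest → pays own bid, $995.

Apex pays $995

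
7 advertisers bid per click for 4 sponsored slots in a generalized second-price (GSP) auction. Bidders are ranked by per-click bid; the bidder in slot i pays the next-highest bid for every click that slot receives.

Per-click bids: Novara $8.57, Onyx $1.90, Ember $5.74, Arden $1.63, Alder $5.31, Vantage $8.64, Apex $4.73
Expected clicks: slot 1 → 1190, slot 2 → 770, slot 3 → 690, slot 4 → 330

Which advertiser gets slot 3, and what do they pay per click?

Ember; $5.31 per click

Sorting advertisers: $8.64 (Vantage) > $8.57 (Novara) > $5.74 (Ember) > $5.31 (Alder) > $4.73 (Apex) > …
Slot 3 goes to the third-ranked bidder, Ember, who pays the next bid down: $5.31/click.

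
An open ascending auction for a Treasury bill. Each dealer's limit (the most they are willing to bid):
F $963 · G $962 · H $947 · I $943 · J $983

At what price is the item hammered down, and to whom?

J wins at $963

Limits in order: 983 (J) > 963 (F) > 962 (G) > 947 (H) > 943 (I)
Once the price passes $963, only J is left; the hammer falls at F's limit of $963.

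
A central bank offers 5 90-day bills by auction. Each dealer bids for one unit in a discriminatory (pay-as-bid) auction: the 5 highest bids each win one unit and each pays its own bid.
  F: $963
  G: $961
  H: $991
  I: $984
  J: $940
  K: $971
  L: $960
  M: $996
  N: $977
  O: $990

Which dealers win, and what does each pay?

Bids ranked high→low: 996 (M), 991 (H), 990 (O), 984 (I), 977 (N), 971 (K), 963 (F), …
Top 5: M, H, O, I, N.
Each winner pays its own bid: M $996, H $991, O $990, I $984, N $977.

M $996, H $991, O $990, I $984, N $977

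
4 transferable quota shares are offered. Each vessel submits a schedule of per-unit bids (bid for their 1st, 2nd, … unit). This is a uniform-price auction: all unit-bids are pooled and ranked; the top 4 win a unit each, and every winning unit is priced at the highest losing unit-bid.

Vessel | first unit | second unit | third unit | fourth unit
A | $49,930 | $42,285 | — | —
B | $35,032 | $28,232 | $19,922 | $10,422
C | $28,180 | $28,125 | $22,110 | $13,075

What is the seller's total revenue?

Total revenue: $112,720

Pooled unit-bids ranked (top 4): 49,930 (A-1), 42,285 (A-2), 35,032 (B-1), 28,232 (B-2)
Highest rejected unit-bid = $28,180.
Allocation: A 2, B 2. Every unit priced at $28,180.
Revenue = 4 × 28,180 = $112,720.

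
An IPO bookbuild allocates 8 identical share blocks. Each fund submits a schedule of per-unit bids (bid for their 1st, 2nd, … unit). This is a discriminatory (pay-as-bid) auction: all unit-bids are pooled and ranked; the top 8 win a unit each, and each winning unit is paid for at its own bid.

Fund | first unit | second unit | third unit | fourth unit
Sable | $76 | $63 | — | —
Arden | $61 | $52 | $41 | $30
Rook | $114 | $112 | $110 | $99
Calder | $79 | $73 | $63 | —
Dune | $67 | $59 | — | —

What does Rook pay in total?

All unit-bids, highest first — top 8: 114 (Rook-1), 112 (Rook-2), 110 (Rook-3), 99 (Rook-4), 79 (Calder-1), 76 (Sable-1), 73 (Calder-2), 67 (Dune-1)
Next rejected bid: $63 (not a price — pay-as-bid).
Rook's winning unit-bids: 114 + 112 + 110 + 99 = $435.

Rook pays $435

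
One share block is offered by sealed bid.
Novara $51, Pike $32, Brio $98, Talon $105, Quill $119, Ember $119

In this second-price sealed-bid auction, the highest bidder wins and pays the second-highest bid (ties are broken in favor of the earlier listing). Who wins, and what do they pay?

Second-price sealed-bid auction: the highest bidder wins and pays the second-highest bid.
Bids in order: 119 (Quill) > 119 (Ember) > 105 (Talon) > 98 (Brio) > 51 (Novara) > 32 (Pike)
Tie at $119 → Quill wins by tie-break.
Second-price: Quill pays Ember's bid of $119.

Quill pays $119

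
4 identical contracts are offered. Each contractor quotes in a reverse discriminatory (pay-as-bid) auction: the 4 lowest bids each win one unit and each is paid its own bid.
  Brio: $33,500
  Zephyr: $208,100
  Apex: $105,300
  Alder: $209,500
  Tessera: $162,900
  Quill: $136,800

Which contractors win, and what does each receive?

Sorting: 33,500 (Brio), 105,300 (Apex), 136,800 (Quill), 162,900 (Tessera), 208,100 (Zephyr), 209,500 (Alder)
Lowest 4: Brio, Apex, Quill, Tessera.
Each winner is paid its own bid: Brio $33,500, Apex $105,300, Quill $136,800, Tessera $162,900.

Brio $33,500, Apex $105,300, Quill $136,800, Tessera $162,900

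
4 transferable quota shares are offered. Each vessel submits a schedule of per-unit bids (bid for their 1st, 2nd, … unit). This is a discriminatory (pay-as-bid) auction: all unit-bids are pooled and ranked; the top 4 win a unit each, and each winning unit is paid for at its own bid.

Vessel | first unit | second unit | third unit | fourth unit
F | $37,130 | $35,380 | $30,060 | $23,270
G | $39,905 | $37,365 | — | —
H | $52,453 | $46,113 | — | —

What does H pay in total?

H pays $98,566

Merging the schedules and taking the best 4: 52,453 (H-1), 46,113 (H-2), 39,905 (G-1), 37,365 (G-2)
Next rejected bid: $37,130 (not a price — pay-as-bid).
H's winning unit-bids: 52,453 + 46,113 = $98,566.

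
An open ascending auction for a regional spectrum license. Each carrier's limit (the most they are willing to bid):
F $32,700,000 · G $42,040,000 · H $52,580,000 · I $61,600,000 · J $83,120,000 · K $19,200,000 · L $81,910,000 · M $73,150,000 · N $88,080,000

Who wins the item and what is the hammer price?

Open ascending-bid auction: the price rises until one bidder remains; the winner pays the price at which the last rival dropped out.
Sorting limits: 88,080,000 (N) > 83,120,000 (J) > 81,910,000 (L) > 73,150,000 (M) > 61,600,000 (I) > 52,580,000 (H) > …
Bidding ends when J exits at $83,120,000; N takes it.

N wins at $83,120,000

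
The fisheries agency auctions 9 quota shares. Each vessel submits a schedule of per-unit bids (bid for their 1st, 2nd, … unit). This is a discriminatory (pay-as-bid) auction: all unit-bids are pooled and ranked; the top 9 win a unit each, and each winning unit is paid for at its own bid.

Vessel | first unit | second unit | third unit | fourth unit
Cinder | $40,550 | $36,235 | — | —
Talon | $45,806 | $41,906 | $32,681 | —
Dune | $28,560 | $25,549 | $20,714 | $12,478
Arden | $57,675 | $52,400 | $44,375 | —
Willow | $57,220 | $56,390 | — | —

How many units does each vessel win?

Arden 3, Cinder 2, Talon 2, Willow 2

Pooled unit-bids ranked (top 9): 57,675 (Arden-1), 57,220 (Willow-1), 56,390 (Willow-2), 52,400 (Arden-2), 45,806 (Talon-1), 44,375 (Arden-3), 41,906 (Talon-2), 40,550 (Cinder-1), 36,235 (Cinder-2)
Next rejected bid: $32,681 (not a price — pay-as-bid).
Allocation: Arden 3, Cinder 2, Talon 2, Willow 2.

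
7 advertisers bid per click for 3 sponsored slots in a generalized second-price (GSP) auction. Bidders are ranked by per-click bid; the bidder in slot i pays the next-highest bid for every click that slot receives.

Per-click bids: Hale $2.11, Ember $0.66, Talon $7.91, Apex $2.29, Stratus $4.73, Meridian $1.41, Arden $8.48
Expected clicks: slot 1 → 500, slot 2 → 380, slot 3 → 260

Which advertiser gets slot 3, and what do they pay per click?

Stratus; $2.29 per click

Sorting advertisers: $8.48 (Arden) > $7.91 (Talon) > $4.73 (Stratus) > $2.29 (Apex) > …
Slot 3 goes to the third-ranked bidder, Stratus, who pays the next bid down: $2.29/click.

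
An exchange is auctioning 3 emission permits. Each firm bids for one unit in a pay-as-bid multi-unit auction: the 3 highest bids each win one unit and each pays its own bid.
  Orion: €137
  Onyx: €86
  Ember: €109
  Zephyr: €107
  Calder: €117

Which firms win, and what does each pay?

Ordering the bids: 137 (Orion), 117 (Calder), 109 (Ember), 107 (Zephyr), 86 (Onyx)
The 3 highest are Orion, Calder, Ember.
Each winner pays its own bid: Orion €137, Calder €117, Ember €109.

Orion €137, Calder €117, Ember €109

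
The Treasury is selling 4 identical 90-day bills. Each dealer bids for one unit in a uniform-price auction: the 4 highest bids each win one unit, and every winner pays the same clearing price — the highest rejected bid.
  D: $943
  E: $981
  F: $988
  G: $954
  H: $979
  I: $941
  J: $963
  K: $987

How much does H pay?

Sorting: 988 (F), 987 (K), 981 (E), 979 (H), 963 (J), 954 (G), …
Top 4: F, K, E, H.
First losing bid is J's $963, which sets the uniform price.
H wins → pays $963.

H pays $963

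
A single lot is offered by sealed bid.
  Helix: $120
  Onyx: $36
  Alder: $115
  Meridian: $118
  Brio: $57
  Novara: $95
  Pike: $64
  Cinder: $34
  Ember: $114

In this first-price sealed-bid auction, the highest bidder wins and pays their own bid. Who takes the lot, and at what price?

Helix pays $120

Bids in order: 120 (Helix) > 118 (Meridian) > 115 (Alder) > 114 (Ember) > 95 (Novara) > 64 (Pike) > …
Helix has the highest bid and pays exactly that: $120.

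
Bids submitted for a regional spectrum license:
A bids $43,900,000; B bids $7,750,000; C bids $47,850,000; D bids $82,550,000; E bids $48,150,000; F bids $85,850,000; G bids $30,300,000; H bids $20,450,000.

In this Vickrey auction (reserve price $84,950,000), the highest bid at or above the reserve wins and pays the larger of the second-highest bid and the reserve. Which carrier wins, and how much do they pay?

Rule: the highest bid at or above the reserve wins and pays the larger of the second-highest bid and the reserve.
Bids in order: 85,850,000 (F) > 82,550,000 (D) > 48,150,000 (E) > 47,850,000 (C) > 43,900,000 (A) > 30,300,000 (G) > …
F has the top bid at or above the reserve ($85,850,000).
max(second-highest $82,550,000, reserve $84,950,000) = $84,950,000.

F pays $84,950,000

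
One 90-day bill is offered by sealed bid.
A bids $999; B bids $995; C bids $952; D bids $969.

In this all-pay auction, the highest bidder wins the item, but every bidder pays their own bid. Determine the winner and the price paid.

A pays $999

Bids in order: 999 (A) > 995 (B) > 969 (D) > 952 (C)
A wins with the top bid; all bids are sunk regardless.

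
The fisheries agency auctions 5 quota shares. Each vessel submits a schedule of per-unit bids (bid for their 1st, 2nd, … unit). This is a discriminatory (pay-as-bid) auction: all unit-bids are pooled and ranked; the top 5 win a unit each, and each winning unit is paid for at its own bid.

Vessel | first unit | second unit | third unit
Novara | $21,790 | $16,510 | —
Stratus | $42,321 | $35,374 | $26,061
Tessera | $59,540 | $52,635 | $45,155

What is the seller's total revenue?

Merging the schedules and taking the best 5: 59,540 (Tessera-1), 52,635 (Tessera-2), 45,155 (Tessera-3), 42,321 (Stratus-1), 35,374 (Stratus-2)
Next rejected bid: $26,061 (not a price — pay-as-bid).
Each winning unit pays its own bid.
Revenue = 59,540 + 52,635 + 45,155 + 42,321 + 35,374 = $235,025.

Total revenue: $235,025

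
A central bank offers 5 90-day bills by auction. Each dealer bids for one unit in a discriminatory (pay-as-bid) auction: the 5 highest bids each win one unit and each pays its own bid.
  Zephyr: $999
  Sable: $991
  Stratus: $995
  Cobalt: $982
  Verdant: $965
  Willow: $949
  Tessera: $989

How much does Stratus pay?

Ordering the bids: 999 (Zephyr), 995 (Stratus), 991 (Sable), 989 (Tessera), 982 (Cobalt), 965 (Verdant), 949 (Willow)
Winners (5 units): Zephyr, Stratus, Sable, Tessera, Cobalt.
Stratus wins → own bid $995.

Stratus pays $995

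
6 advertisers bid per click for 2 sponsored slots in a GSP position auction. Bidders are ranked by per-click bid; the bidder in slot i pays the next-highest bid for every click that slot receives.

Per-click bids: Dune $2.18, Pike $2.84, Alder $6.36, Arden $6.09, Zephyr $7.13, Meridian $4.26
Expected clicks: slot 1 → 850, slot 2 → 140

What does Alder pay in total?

Per-click bids in order: $7.13 (Zephyr) > $6.36 (Alder) > $6.09 (Arden) > …
Alder holds slot 2 → pays next bid $6.09 × 140 clicks = $852.60.

Alder pays $852.60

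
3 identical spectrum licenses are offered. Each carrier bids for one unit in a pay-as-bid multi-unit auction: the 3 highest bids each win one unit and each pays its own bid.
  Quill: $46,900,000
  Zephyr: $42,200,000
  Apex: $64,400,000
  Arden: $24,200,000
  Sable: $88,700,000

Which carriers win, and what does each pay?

Ordering the bids: 88,700,000 (Sable), 64,400,000 (Apex), 46,900,000 (Quill), 42,200,000 (Zephyr), 24,200,000 (Arden)
Top 3: Sable, Apex, Quill.
Each winner pays its own bid: Sable $88,700,000, Apex $64,400,000, Quill $46,900,000.

Sable $88,700,000, Apex $64,400,000, Quill $46,900,000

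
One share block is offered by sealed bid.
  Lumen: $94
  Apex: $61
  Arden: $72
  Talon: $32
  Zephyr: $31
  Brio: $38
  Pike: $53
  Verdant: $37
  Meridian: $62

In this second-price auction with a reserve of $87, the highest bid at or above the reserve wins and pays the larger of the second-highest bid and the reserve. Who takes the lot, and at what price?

Lumen pays $87

Sorting bids: 94 (Lumen) > 72 (Arden) > 62 (Meridian) > 61 (Apex) > 53 (Pike) > 38 (Brio) > …
Highest eligible bid: Lumen at $94.
Second-highest bid $72 is below the reserve $87, so the reserve binds → payment $87.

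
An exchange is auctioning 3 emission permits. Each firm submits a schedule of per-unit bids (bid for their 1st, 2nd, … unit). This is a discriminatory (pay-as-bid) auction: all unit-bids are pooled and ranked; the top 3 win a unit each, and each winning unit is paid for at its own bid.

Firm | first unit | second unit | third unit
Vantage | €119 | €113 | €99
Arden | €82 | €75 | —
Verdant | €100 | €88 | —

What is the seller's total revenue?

Total revenue: €332

Pooled unit-bids ranked (top 3): 119 (Vantage-1), 113 (Vantage-2), 100 (Verdant-1)
Next rejected bid: €99 (not a price — pay-as-bid).
Each winning unit pays its own bid.
Revenue = 119 + 113 + 100 = €332.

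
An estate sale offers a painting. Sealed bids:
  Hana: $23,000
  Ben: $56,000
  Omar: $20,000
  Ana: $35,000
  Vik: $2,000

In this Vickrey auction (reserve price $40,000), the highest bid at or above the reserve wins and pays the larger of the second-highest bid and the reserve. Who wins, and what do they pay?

Bids in order: 56,000 (Ben) > 35,000 (Ana) > 23,000 (Hana) > 20,000 (Omar) > 2,000 (Vik)
Ben has the top bid at or above the reserve ($56,000).
max(second-highest $35,000, reserve $40,000) = $40,000.

Ben pays $40,000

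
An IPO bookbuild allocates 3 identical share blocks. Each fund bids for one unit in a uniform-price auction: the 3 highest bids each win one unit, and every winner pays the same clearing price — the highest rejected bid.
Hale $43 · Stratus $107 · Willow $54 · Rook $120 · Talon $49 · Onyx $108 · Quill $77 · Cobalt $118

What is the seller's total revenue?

Sorting: 120 (Rook), 118 (Cobalt), 108 (Onyx), 107 (Stratus), 77 (Quill), …
Winners (3 units): Rook, Cobalt, Onyx.
Highest unsuccessful bid: $107 → clearing price.
Total revenue = 3 × $107 = $321.

Total revenue: $321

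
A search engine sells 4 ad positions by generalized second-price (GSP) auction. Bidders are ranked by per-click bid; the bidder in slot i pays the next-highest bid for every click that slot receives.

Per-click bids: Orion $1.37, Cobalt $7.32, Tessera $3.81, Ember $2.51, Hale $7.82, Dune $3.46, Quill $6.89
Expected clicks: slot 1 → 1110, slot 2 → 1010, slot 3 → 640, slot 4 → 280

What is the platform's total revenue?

Total revenue: $18491.30

Sorting advertisers: $7.82 (Hale) > $7.32 (Cobalt) > $6.89 (Quill) > $3.81 (Tessera) > $3.46 (Dune) > …
Slot 1: Hale pays $7.32 × 1110 = $8125.20
Slot 2: Cobalt pays $6.89 × 1010 = $6958.90
Slot 3: Quill pays $3.81 × 640 = $2438.40
Slot 4: Tessera pays $3.46 × 280 = $968.80
Total = $18491.30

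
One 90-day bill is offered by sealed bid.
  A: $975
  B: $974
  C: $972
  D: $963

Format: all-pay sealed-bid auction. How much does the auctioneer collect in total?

Total revenue: $3,884

All-pay sealed-bid auction: the highest bidder wins the item, but every bidder pays their own bid.
Bids ranked: 975 (A) > 974 (B) > 972 (C) > 963 (D)
A wins with the top bid; all bids are sunk regardless.
Every bidder forfeits their bid regardless of winning.
Revenue = 975 + 974 + 972 + 963 = $3,884.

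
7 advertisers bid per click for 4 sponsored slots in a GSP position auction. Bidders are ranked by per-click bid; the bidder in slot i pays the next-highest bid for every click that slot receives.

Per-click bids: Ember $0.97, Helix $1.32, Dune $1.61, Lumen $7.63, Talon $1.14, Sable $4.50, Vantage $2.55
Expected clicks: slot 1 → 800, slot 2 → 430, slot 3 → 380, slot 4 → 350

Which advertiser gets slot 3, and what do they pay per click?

Vantage; $1.61 per click

Per-click bids in order: $7.63 (Lumen) > $4.50 (Sable) > $2.55 (Vantage) > $1.61 (Dune) > $1.32 (Helix) > …
Slot 3 goes to the third-ranked bidder, Vantage, who pays the next bid down: $1.61/click.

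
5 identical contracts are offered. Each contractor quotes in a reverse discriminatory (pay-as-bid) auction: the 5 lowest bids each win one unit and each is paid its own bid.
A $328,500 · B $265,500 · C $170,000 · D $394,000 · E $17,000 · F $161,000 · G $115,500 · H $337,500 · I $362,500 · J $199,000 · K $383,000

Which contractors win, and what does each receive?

Bids ranked low→high: 17,000 (E), 115,500 (G), 161,000 (F), 170,000 (C), 199,000 (J), 265,500 (B), 328,500 (A), …
The 5 lowest are E, G, F, C, J.
Each winner is paid its own bid: E $17,000, G $115,500, F $161,000, C $170,000, J $199,000.

E $17,000, G $115,500, F $161,000, C $170,000, J $199,000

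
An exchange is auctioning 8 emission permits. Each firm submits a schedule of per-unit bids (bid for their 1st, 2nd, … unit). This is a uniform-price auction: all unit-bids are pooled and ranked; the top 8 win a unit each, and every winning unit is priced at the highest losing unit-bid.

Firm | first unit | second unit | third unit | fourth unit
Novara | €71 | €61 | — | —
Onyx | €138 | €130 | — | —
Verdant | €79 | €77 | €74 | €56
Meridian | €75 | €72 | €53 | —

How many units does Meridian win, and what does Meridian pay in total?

Merging the schedules and taking the best 8: 138 (Onyx-1), 130 (Onyx-2), 79 (Verdant-1), 77 (Verdant-2), 75 (Meridian-1), 74 (Verdant-3), 72 (Meridian-2), 71 (Novara-1)
Highest rejected unit-bid = €61.
Meridian wins 2 unit(s) at €61 each.

Meridian: 2 units, pays €122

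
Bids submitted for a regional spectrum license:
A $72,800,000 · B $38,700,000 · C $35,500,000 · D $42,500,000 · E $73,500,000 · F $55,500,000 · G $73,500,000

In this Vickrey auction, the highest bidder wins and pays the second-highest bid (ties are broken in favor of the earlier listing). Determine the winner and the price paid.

E pays $73,500,000

Bids in order: 73,500,000 (E) > 73,500,000 (G) > 72,800,000 (A) > 55,500,000 (F) > 42,500,000 (D) > 38,700,000 (B) > …
Tie at $73,500,000 → E wins by tie-break.
E is highest; pays the second-highest bid, $73,500,000.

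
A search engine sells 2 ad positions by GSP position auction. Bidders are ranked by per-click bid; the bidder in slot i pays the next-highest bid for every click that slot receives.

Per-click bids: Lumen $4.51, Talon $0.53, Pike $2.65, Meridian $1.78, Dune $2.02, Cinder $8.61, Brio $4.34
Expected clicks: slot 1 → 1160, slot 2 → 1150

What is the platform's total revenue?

Total revenue: $10222.60

Ranked by bid: $8.61 (Cinder) > $4.51 (Lumen) > $4.34 (Brio) > …
Slot 1: Cinder pays $4.51 × 1160 = $5231.60
Slot 2: Lumen pays $4.34 × 1150 = $4991.00
Total = $10222.60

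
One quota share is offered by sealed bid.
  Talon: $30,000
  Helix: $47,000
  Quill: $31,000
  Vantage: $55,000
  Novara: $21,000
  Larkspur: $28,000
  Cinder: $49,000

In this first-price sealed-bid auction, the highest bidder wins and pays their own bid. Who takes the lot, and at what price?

Vantage pays $55,000

Bids in order: 55,000 (Vantage) > 49,000 (Cinder) > 47,000 (Helix) > 31,000 (Quill) > 30,000 (Talon) > 28,000 (Larkspur) > …
First-price: Vantage pays what they bid, $55,000.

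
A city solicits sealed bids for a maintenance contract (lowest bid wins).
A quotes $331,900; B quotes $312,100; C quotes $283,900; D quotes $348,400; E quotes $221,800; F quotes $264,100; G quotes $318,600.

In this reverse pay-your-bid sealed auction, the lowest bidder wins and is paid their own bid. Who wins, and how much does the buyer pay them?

E is paid $221,800

Bids in order: 221,800 (E) < 264,100 (F) < 283,900 (C) < 312,100 (B) < 318,600 (G) < 331,900 (A) < …
E has the lowest bid and is paid exactly that: $221,800.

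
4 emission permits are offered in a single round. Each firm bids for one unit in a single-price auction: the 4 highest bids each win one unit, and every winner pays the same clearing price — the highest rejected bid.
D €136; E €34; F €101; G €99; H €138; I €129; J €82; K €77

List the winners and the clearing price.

Sorting: 138 (H), 136 (D), 129 (I), 101 (F), 99 (G), 82 (J), …
Top 4: H, D, I, F.
Highest unsuccessful bid: €99 → clearing price.

H, D, I, F; each pays €99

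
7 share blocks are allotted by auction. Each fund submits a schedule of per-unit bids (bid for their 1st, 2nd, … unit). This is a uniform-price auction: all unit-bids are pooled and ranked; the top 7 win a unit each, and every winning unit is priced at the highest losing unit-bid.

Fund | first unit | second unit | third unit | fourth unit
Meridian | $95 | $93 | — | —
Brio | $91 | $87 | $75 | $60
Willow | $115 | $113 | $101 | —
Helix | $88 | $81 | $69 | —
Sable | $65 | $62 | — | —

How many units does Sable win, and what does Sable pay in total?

Sable: 0 units, pays $0

Merging the schedules and taking the best 7: 115 (Willow-1), 113 (Willow-2), 101 (Willow-3), 95 (Meridian-1), 93 (Meridian-2), 91 (Brio-1), 88 (Helix-1)
Highest rejected unit-bid = $87.
Sable wins 0 unit(s) at $87 each.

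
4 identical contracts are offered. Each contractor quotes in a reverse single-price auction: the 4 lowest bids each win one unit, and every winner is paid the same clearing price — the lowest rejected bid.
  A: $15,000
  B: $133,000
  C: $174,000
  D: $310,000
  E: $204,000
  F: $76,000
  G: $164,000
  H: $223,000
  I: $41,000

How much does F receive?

Ordering the bids: 15,000 (A), 41,000 (I), 76,000 (F), 133,000 (B), 164,000 (G), 174,000 (C), …
The 4 lowest are A, I, F, B.
Clearing price = lowest rejected bid = $164,000.
F wins → is paid $164,000.

F is paid $164,000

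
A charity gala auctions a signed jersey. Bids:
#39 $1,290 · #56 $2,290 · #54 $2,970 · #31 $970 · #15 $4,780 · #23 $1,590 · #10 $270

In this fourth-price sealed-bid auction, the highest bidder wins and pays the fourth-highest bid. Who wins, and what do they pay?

Sorting bids: 4,780 (#15) > 2,970 (#54) > 2,290 (#56) > 1,590 (#23) > 1,290 (#39) > 970 (#31) > …
#15 wins; payment is bid #4 in the ranking = $1,590.

#15 pays $1,590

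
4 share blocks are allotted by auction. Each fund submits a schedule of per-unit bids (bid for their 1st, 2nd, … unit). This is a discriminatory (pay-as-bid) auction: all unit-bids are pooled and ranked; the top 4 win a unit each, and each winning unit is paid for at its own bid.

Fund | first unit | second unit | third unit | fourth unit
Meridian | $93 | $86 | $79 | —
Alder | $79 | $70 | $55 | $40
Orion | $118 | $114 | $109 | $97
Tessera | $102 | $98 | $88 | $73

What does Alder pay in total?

Merging the schedules and taking the best 4: 118 (Orion-1), 114 (Orion-2), 109 (Orion-3), 102 (Tessera-1)
Next rejected bid: $98 (not a price — pay-as-bid).
Alder wins no units.

Alder pays $0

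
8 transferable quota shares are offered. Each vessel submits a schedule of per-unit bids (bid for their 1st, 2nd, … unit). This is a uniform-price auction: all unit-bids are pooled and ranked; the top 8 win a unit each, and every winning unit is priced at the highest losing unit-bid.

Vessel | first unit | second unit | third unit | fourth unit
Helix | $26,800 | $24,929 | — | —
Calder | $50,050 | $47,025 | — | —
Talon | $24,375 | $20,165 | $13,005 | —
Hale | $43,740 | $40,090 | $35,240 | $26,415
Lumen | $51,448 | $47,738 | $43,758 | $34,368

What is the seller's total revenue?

All unit-bids, highest first — top 8: 51,448 (Lumen-1), 50,050 (Calder-1), 47,738 (Lumen-2), 47,025 (Calder-2), 43,758 (Lumen-3), 43,740 (Hale-1), 40,090 (Hale-2), 35,240 (Hale-3)
The (k+1)-th unit-bid is $34,368.
Allocation: Calder 2, Hale 3, Lumen 3. Every unit priced at $34,368.
Revenue = 8 × 34,368 = $274,944.

Total revenue: $274,944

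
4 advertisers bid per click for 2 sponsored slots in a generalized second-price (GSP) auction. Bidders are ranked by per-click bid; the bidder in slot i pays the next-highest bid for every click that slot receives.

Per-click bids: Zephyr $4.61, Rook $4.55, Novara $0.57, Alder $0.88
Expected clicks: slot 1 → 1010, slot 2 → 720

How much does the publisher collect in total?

Per-click bids in order: $4.61 (Zephyr) > $4.55 (Rook) > $0.88 (Alder) > …
Slot 1: Zephyr pays $4.55 × 1010 = $4595.50
Slot 2: Rook pays $0.88 × 720 = $633.60
Total = $5229.10

Total revenue: $5229.10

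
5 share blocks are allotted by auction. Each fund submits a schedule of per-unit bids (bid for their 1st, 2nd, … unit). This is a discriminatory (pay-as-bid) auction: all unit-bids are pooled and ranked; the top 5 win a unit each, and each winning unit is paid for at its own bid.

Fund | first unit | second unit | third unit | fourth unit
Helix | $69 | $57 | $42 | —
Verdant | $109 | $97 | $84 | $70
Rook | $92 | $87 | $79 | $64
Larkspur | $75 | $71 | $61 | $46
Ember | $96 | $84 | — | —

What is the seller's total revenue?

Total revenue: $481

Merging the schedules and taking the best 5: 109 (Verdant-1), 97 (Verdant-2), 96 (Ember-1), 92 (Rook-1), 87 (Rook-2)
Next rejected bid: $84 (not a price — pay-as-bid).
Each winning unit pays its own bid.
Revenue = 109 + 97 + 96 + 92 + 87 = $481.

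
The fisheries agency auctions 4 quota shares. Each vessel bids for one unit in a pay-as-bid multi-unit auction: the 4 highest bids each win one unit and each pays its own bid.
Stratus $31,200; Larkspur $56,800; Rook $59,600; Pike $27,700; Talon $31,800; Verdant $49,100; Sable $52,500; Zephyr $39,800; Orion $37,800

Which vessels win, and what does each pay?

Rook $59,600, Larkspur $56,800, Sable $52,500, Verdant $49,100

Sorting: 59,600 (Rook), 56,800 (Larkspur), 52,500 (Sable), 49,100 (Verdant), 39,800 (Zephyr), 37,800 (Orion), …
The 4 highest are Rook, Larkspur, Sable, Verdant.
Each winner pays its own bid: Rook $59,600, Larkspur $56,800, Sable $52,500, Verdant $49,100.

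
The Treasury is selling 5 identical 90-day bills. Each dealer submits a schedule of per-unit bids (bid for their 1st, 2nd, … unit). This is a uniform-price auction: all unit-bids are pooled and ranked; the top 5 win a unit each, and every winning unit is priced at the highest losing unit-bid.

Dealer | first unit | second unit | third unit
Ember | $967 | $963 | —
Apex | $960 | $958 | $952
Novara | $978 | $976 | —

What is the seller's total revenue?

All unit-bids, highest first — top 5: 978 (Novara-1), 976 (Novara-2), 967 (Ember-1), 963 (Ember-2), 960 (Apex-1)
The (k+1)-th unit-bid is $958.
Allocation: Apex 1, Ember 2, Novara 2. Every unit priced at $958.
Revenue = 5 × 958 = $4,790.

Total revenue: $4,790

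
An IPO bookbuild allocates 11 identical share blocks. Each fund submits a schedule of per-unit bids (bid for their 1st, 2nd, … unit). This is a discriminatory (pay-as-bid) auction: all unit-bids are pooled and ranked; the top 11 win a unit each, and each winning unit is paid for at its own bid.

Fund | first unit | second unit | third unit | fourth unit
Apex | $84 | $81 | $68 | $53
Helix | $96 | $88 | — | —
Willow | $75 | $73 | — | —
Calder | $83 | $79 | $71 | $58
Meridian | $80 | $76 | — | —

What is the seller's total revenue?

Total revenue: $886

All unit-bids, highest first — top 11: 96 (Helix-1), 88 (Helix-2), 84 (Apex-1), 83 (Calder-1), 81 (Apex-2), 80 (Meridian-1), 79 (Calder-2), 76 (Meridian-2), 75 (Willow-1), 73 (Willow-2), 71 (Calder-3)
Next rejected bid: $68 (not a price — pay-as-bid).
Each winning unit pays its own bid.
Revenue = 96 + 88 + 84 + 83 + 81 + 80 + 79 + 76 + 75 + 73 + 71 = $886.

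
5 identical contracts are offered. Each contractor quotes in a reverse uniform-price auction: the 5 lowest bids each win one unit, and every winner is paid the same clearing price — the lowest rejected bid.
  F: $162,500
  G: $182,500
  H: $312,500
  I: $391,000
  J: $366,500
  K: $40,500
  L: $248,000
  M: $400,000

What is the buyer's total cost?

Total cost: $1,832,500

Ordering the bids: 40,500 (K), 162,500 (F), 182,500 (G), 248,000 (L), 312,500 (H), 366,500 (J), 391,000 (I), …
Winners (5 units): K, F, G, L, H.
Clearing price = lowest rejected bid = $366,500.
Total cost = 5 × $366,500 = $1,832,500.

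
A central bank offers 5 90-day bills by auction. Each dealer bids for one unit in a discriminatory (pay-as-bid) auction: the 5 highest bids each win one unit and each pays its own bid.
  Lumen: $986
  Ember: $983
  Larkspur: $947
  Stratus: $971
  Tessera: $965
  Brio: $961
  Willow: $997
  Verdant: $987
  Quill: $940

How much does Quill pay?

Quill pays $0

Ordering the bids: 997 (Willow), 987 (Verdant), 986 (Lumen), 983 (Ember), 971 (Stratus), 965 (Tessera), 961 (Brio), …
Winners (5 units): Willow, Verdant, Lumen, Ember, Stratus.
Quill does not win → $0.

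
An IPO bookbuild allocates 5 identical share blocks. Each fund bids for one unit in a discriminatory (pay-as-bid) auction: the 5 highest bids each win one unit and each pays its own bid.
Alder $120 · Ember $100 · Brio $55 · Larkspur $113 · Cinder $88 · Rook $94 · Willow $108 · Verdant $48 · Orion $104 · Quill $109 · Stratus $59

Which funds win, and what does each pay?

Sorting: 120 (Alder), 113 (Larkspur), 109 (Quill), 108 (Willow), 104 (Orion), 100 (Ember), 94 (Rook), …
Top 5: Alder, Larkspur, Quill, Willow, Orion.
Each winner pays its own bid: Alder $120, Larkspur $113, Quill $109, Willow $108, Orion $104.

Alder $120, Larkspur $113, Quill $109, Willow $108, Orion $104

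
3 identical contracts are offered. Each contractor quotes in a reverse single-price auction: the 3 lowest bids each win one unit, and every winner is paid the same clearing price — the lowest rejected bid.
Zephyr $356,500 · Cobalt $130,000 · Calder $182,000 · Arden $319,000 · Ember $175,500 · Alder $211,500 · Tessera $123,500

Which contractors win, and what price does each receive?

Tessera, Cobalt, Ember; each is paid $182,000

Sorting: 123,500 (Tessera), 130,000 (Cobalt), 175,500 (Ember), 182,000 (Calder), 211,500 (Alder), …
Winners (3 units): Tessera, Cobalt, Ember.
First losing bid is Calder's $182,000, which sets the uniform price.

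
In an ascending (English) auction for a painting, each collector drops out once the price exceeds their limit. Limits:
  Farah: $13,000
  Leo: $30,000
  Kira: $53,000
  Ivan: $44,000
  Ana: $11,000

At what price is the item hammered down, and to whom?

Kira wins at $44,000

Limits ranked: 53,000 (Kira) > 44,000 (Ivan) > 30,000 (Leo) > 13,000 (Farah) > 11,000 (Ana)
Ivan is the last rival to drop out, at $44,000; Kira remains and wins at that price.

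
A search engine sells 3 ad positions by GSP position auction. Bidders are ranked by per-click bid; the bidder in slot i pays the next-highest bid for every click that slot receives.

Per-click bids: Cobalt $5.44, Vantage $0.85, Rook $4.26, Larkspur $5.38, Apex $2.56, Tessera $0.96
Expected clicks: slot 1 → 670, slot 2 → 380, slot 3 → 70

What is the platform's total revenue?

Total revenue: $5402.60

Per-click bids in order: $5.44 (Cobalt) > $5.38 (Larkspur) > $4.26 (Rook) > $2.56 (Apex) > …
Slot 1: Cobalt pays $5.38 × 670 = $3604.60
Slot 2: Larkspur pays $4.26 × 380 = $1618.80
Slot 3: Rook pays $2.56 × 70 = $179.20
Total = $5402.60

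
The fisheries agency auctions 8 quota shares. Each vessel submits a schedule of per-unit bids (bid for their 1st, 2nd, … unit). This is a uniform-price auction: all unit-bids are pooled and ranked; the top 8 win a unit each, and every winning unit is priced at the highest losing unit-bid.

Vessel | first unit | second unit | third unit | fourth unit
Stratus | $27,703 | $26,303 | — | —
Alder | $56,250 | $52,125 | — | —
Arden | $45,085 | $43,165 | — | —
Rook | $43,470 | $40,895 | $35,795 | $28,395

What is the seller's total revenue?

Total revenue: $221,624

Pooled unit-bids ranked (top 8): 56,250 (Alder-1), 52,125 (Alder-2), 45,085 (Arden-1), 43,470 (Rook-1), 43,165 (Arden-2), 40,895 (Rook-2), 35,795 (Rook-3), 28,395 (Rook-4)
First bid not allocated: $27,703.
Allocation: Alder 2, Arden 2, Rook 4. Every unit priced at $27,703.
Revenue = 8 × 27,703 = $221,624.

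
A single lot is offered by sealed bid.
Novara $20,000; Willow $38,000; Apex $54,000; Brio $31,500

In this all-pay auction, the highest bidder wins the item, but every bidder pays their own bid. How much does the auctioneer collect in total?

Total revenue: $143,500

Bids ranked: 54,000 (Apex) > 38,000 (Willow) > 31,500 (Brio) > 20,000 (Novara)
Apex wins with the top bid; all bids are sunk regardless.
Every bidder forfeits their bid regardless of winning.
Revenue = 20,000 + 38,000 + 54,000 + 31,500 = $143,500.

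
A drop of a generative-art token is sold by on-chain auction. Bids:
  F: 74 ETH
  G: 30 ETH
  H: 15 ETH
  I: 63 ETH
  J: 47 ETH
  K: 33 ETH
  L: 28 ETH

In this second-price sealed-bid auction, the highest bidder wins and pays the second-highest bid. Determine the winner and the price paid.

Second-price sealed-bid auction: the highest bidder wins and pays the second-highest bid.
Sorting bids: 74 (F) > 63 (I) > 47 (J) > 33 (K) > 30 (G) > 28 (L) > …
F wins with the highest bid; price is set by the runner-up at 63 ETH.

F pays 63 ETH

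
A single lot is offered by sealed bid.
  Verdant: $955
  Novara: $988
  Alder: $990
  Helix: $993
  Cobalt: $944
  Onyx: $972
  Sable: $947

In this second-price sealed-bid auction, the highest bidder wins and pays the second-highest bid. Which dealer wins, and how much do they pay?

Rule: the highest bidder wins and pays the second-highest bid.
Sorting bids: 993 (Helix) > 990 (Alder) > 988 (Novara) > 972 (Onyx) > 955 (Verdant) > 947 (Sable) > …
Helix is highest; pays the second-highest bid, $990.

Helix pays $990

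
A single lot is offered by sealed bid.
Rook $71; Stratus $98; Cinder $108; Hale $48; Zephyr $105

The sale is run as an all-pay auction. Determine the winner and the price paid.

All-pay auction: the highest bidder wins the item, but every bidder pays their own bid.
Bids in order: 108 (Cinder) > 105 (Zephyr) > 98 (Stratus) > 71 (Rook) > 48 (Hale)
Cinder is highest and takes the item; every bidder forfeits their bid.

Cinder pays $108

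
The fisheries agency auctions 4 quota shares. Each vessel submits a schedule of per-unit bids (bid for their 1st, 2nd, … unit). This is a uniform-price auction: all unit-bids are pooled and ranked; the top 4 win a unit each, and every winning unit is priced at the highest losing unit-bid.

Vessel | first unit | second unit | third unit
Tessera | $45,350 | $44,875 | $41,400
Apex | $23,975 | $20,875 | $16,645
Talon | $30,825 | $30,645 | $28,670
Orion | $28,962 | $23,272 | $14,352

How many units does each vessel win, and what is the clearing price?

Talon 1, Tessera 3; clearing price $30,645

Merging the schedules and taking the best 4: 45,350 (Tessera-1), 44,875 (Tessera-2), 41,400 (Tessera-3), 30,825 (Talon-1)
First bid not allocated: $30,645.
Allocation: Talon 1, Tessera 3.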